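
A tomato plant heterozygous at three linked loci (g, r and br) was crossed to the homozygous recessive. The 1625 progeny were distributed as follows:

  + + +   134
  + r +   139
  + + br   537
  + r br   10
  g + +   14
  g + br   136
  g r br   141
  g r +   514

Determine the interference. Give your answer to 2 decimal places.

0.56

The two most frequent reciprocal classes, + + br and g r +, are the parental types, so the F1 was + + br / g r +.
The two rarest classes, + r br and g + +, are the double crossovers. Comparing them with the parentals, only the r allele has switched, so r is the middle locus and the order is g – r – br.
g–r: (275 + 24)/1625 = 0.1840; r–br: (275 + 24)/1625 = 0.1840.
Expected DCO frequency = 0.1840 × 0.1840 ≈ 0.03386; observed = 24/1625 ≈ 0.01477.
Coefficient of coincidence = 0.01477/0.03386 ≈ 0.44; interference = 1 − 0.44 = 0.56.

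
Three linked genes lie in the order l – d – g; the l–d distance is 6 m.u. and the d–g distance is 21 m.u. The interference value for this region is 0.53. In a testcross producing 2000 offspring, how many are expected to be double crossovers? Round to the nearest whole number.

Map distances give recombination frequencies of 0.060 and 0.210 for the two intervals.
With interference 0.53 (so coincidence = 0.47), expected double-crossover frequency = 0.060 × 0.210 × 0.47 = 0.00592.
Expected number = 0.00592 × 2000 = 11.84 ≈ 12.

12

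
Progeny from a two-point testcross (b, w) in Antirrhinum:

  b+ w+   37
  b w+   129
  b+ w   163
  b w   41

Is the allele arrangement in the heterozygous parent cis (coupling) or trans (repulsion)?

The two most frequent classes are b+ w (163) and b w+ (129); these are the parental (non-recombinant) types.
So the F1 carried b+ w on one chromosome and b w+ on the other — the recessive alleles are on opposite chromosomes (trans / repulsion).

trans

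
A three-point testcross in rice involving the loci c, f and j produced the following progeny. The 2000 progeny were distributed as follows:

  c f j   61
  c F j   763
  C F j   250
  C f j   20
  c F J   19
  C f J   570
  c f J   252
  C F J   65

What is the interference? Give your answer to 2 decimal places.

The two most frequent reciprocal classes, C f J and c F j, are the parental types, so the F1 was C f J / c F j.
The two rarest classes, C f j and c F J, are the double crossovers. Comparing them with the parentals, only the j allele has switched, so j is the middle locus and the order is f – j – c.
f–j: (126 + 39)/2000 = 0.0825; j–c: (502 + 39)/2000 = 0.2705.
Expected DCO frequency = 0.0825 × 0.2705 ≈ 0.02232; observed = 39/2000 ≈ 0.01950.
Coefficient of coincidence = 0.01950/0.02232 ≈ 0.87; interference = 1 − 0.87 = 0.13.

0.13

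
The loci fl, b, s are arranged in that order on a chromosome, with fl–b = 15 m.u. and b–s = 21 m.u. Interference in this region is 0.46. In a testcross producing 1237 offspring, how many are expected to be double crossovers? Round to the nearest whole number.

Map distances give recombination frequencies of 0.150 and 0.210 for the two intervals.
With interference 0.46 (so coincidence = 0.54), expected double-crossover frequency = 0.150 × 0.210 × 0.54 = 0.01701.
Expected number = 0.01701 × 1237 = 21.04 ≈ 21.

21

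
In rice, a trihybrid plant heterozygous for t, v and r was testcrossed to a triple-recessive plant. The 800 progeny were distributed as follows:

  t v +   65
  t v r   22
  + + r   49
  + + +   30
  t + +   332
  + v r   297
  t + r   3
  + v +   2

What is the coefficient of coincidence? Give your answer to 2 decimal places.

The two most frequent reciprocal classes, t + + and + v r, are the parental types, so the F1 was t + + / + v r.
The two rarest classes, t + r and + v +, are the double crossovers. Comparing them with the parentals, only the r allele has switched, so r is the middle locus and the order is t – r – v.
t–r: (52 + 5)/800 = 0.0712; r–v: (114 + 5)/800 = 0.1487.
Expected DCO frequency = 0.0712 × 0.1487 ≈ 0.01059; observed = 5/800 ≈ 0.00625.
Coefficient of coincidence = 0.00625/0.01059 ≈ 0.59.

0.59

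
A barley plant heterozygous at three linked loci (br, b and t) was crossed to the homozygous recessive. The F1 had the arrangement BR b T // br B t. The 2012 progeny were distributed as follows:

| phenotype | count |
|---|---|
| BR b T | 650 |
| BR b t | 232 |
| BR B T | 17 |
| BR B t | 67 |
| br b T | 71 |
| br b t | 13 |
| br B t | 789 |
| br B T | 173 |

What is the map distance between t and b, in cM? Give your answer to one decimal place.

21.6 cM

The two rarest classes, BR B T and br b t, are the double crossovers. Comparing them with the parentals, only the b allele has switched, so b is the middle locus and the order is br – b – t.
Crossovers in the b–t interval produce the single-crossover classes BR b t and br B T (232 + 173 = 405) plus the double crossovers (30).
RF(b–t) = (405 + 30) / 2012 = 435/2012 = 0.2162 → 21.6 cM.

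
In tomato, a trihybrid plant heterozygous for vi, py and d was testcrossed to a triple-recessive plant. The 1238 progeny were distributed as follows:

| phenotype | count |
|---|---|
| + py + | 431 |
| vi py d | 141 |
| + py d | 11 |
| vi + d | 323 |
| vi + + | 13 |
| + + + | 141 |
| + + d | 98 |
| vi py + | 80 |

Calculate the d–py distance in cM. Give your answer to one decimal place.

The two most frequent reciprocal classes, + py + and vi + d, are the parental types, so the F1 was + py + / vi + d.
The two rarest classes, + py d and vi + +, are the double crossovers. Comparing them with the parentals, only the d allele has switched, so d is the middle locus and the order is vi – d – py.
Crossovers in the d–py interval produce the single-crossover classes + + + and vi py d (141 + 141 = 282) plus the double crossovers (24).
RF(d–py) = (282 + 24) / 1238 = 306/1238 = 0.2472 → 24.7 cM.

24.7 cM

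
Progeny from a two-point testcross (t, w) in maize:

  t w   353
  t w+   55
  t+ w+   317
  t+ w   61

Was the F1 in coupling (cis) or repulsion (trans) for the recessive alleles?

cis

The two most frequent classes are t+ w+ (317) and t w (353); these are the parental (non-recombinant) types.
So the F1 carried t+ w+ on one chromosome and t w on the other — the recessive alleles are on the same chromosome (cis / coupling).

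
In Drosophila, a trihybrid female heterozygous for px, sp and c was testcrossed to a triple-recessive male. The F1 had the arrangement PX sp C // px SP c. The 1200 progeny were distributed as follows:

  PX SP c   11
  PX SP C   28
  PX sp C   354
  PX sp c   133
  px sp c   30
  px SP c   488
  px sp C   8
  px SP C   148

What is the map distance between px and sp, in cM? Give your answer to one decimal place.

The two rarest classes, px sp C and PX SP c, are the double crossovers. Comparing them with the parentals, only the px allele has switched, so px is the middle locus and the order is c – px – sp.
Crossovers in the px–sp interval produce the single-crossover classes PX SP C and px sp c (28 + 30 = 58) plus the double crossovers (19).
RF(px–sp) = (58 + 19) / 1200 = 77/1200 = 0.0642 → 6.4 cM.

6.4 cM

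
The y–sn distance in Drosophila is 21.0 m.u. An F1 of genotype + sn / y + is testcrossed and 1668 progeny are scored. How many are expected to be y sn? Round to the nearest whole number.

175

A map distance of 21.0 m.u. corresponds to a recombination frequency of 0.210.
The F1 is + sn / y +, so y sn is a recombinant gamete class with expected frequency r/2 = 0.210/2 = 0.1050.
Expected number = 0.1050 × 1668 = 175.14 ≈ 175.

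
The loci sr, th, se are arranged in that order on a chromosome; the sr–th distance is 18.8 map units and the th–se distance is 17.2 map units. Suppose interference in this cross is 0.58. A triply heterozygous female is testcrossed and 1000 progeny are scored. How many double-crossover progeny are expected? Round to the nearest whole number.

14

Map distances give recombination frequencies of 0.188 and 0.172 for the two intervals.
With interference 0.58 (so coincidence = 0.42), expected double-crossover frequency = 0.188 × 0.172 × 0.42 = 0.01358.
Expected number = 0.01358 × 1000 = 13.58 ≈ 14.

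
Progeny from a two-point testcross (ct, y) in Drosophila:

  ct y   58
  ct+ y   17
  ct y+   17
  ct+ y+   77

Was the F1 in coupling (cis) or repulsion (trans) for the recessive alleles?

The two most frequent classes are ct+ y+ (77) and ct y (58); these are the parental (non-recombinant) types.
So the F1 carried ct+ y+ on one chromosome and ct y on the other — the recessive alleles are on the same chromosome (cis / coupling).

cis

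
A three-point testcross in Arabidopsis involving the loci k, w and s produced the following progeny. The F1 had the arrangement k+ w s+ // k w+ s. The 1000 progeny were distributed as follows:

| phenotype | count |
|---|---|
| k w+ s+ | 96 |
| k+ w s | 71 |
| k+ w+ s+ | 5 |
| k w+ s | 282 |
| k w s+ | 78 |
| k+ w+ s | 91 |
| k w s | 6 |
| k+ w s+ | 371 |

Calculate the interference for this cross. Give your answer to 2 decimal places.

0.66

The two rarest classes, k+ w+ s+ and k w s, are the double crossovers. Comparing them with the parentals, only the w allele has switched, so w is the middle locus and the order is k – w – s.
k–w: (169 + 11)/1000 = 0.1800; w–s: (167 + 11)/1000 = 0.1780.
Expected DCO frequency = 0.1800 × 0.1780 ≈ 0.03204; observed = 11/1000 ≈ 0.01100.
Coefficient of coincidence = 0.01100/0.03204 ≈ 0.34; interference = 1 − 0.34 = 0.66.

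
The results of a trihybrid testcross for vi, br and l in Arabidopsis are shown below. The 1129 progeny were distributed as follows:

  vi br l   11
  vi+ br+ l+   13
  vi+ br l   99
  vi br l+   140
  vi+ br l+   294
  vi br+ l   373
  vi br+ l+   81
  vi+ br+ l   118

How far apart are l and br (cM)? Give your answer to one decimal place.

The two most frequent reciprocal classes, vi br+ l and vi+ br l+, are the parental types, so the F1 was vi br+ l / vi+ br l+.
The two rarest classes, vi br l and vi+ br+ l+, are the double crossovers. Comparing them with the parentals, only the br allele has switched, so br is the middle locus and the order is l – br – vi.
Crossovers in the l–br interval produce the single-crossover classes vi br+ l+ and vi+ br l (81 + 99 = 180) plus the double crossovers (24).
RF(l–br) = (180 + 24) / 1129 = 204/1129 = 0.1807 → 18.1 cM.

18.1 cM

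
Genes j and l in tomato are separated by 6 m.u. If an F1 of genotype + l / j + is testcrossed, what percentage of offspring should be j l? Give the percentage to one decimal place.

A map distance of 6 m.u. corresponds to a recombination frequency of 0.060.
The F1 is + l / j +, so j l is a recombinant gamete class with expected frequency r/2 = 0.060/2 = 0.0300.
That is 0.0300 = 3.0% of the progeny.

3.0%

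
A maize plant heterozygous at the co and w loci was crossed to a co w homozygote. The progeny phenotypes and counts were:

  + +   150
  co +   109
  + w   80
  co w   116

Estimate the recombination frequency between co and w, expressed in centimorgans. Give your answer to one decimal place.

41.5 centimorgans

The two most frequent classes, + + (150) and co w (116), are the parental types, so the F1 was + + / co w.
The recombinant classes are + w and co +: 80 + 109 = 189.
Recombination frequency = 189/455 = 0.4154 ≈ 41.5%, i.e. 41.5 centimorgans.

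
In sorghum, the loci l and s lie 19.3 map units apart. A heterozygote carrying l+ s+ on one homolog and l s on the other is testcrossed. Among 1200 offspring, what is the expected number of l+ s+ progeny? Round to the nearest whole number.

484

A map distance of 19.3 map units corresponds to a recombination frequency of 0.193.
The F1 is l+ s+ / l s, so l+ s+ is a parental gamete class with expected frequency (1 − r)/2 = 0.807/2 = 0.4035.
Expected number = 0.4035 × 1200 = 484.20 ≈ 484.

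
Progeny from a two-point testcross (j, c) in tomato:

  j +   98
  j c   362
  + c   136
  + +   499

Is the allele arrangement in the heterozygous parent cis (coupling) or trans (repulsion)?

cis

The two most frequent classes are + + (499) and j c (362); these are the parental (non-recombinant) types.
So the F1 carried + + on one chromosome and j c on the other — the recessive alleles are on the same chromosome (cis / coupling).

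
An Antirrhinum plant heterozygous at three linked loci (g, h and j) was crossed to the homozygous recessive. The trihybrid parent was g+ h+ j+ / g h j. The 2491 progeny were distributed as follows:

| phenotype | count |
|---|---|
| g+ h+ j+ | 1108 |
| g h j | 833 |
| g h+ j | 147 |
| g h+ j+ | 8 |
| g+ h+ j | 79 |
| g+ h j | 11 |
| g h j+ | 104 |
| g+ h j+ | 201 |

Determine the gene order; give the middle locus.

The two rarest classes, g h+ j+ and g+ h j, are the double crossovers. Comparing them with the parentals, only the g allele has switched, so g is the middle locus and the order is j – g – h.

g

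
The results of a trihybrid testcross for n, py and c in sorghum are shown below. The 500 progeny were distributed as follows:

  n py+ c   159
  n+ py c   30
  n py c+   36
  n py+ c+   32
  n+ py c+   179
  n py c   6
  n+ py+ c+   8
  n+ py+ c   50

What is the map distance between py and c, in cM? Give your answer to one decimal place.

The two most frequent reciprocal classes, n py+ c and n+ py c+, are the parental types, so the F1 was n py+ c / n+ py c+.
The two rarest classes, n py c and n+ py+ c+, are the double crossovers. Comparing them with the parentals, only the py allele has switched, so py is the middle locus and the order is c – py – n.
Crossovers in the c–py interval produce the single-crossover classes n py+ c+ and n+ py c (32 + 30 = 62) plus the double crossovers (14).
RF(c–py) = (62 + 14) / 500 = 76/500 = 0.1520 → 15.2 cM.

15.2 cM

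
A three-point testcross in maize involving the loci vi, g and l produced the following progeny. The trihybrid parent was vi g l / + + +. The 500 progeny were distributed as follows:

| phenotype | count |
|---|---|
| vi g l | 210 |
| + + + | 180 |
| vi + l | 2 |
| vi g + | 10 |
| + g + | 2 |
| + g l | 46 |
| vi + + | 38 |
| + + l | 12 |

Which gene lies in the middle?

g

The two rarest classes, vi + l and + g +, are the double crossovers. Comparing them with the parentals, only the g allele has switched, so g is the middle locus and the order is l – g – vi.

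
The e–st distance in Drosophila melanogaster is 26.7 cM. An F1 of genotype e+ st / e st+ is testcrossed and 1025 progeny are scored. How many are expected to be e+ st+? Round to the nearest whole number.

A map distance of 26.7 cM corresponds to a recombination frequency of 0.267.
The F1 is e+ st / e st+, so e+ st+ is a recombinant gamete class with expected frequency r/2 = 0.267/2 = 0.1335.
Expected number = 0.1335 × 1025 = 136.84 ≈ 137.

137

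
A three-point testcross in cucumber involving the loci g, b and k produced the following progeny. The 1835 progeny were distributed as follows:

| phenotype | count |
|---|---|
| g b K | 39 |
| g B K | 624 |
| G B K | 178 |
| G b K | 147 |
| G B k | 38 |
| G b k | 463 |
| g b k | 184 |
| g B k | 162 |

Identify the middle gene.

b

The two most frequent reciprocal classes, G b k and g B K, are the parental types, so the F1 was G b k / g B K.
The two rarest classes, G B k and g b K, are the double crossovers. Comparing them with the parentals, only the b allele has switched, so b is the middle locus and the order is g – b – k.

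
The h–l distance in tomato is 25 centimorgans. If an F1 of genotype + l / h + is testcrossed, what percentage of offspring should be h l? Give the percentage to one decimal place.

A map distance of 25 centimorgans corresponds to a recombination frequency of 0.250.
The F1 is + l / h +, so h l is a recombinant gamete class with expected frequency r/2 = 0.250/2 = 0.1250.
That is 0.1250 = 12.5% of the progeny.

12.5%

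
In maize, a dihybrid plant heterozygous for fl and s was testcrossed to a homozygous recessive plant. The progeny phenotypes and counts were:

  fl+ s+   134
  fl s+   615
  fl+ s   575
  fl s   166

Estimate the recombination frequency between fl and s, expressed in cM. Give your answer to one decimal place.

20.1 cM

The two most frequent classes, fl+ s (575) and fl s+ (615), are the parental types, so the F1 was fl+ s / fl s+.
The recombinant classes are fl+ s+ and fl s: 134 + 166 = 300.
Recombination frequency = 300/1490 = 0.2013 ≈ 20.1%, i.e. 20.1 cM.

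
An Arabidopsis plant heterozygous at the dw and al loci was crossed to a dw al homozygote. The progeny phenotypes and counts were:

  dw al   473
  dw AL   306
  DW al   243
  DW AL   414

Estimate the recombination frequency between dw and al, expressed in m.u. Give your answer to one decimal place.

38.2 m.u.

The two most frequent classes, DW AL (414) and dw al (473), are the parental types, so the F1 was DW AL / dw al.
The recombinant classes are DW al and dw AL: 243 + 306 = 549.
Recombination frequency = 549/1436 = 0.3823 ≈ 38.2%, i.e. 38.2 m.u.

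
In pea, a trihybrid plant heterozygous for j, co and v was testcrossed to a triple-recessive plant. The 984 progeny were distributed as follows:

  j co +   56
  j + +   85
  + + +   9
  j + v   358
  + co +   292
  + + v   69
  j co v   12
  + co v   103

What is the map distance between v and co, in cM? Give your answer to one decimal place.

The two most frequent reciprocal classes, j + v and + co +, are the parental types, so the F1 was j + v / + co +.
The two rarest classes, j co v and + + +, are the double crossovers. Comparing them with the parentals, only the co allele has switched, so co is the middle locus and the order is j – co – v.
Crossovers in the co–v interval produce the single-crossover classes j + + and + co v (85 + 103 = 188) plus the double crossovers (21).
RF(co–v) = (188 + 21) / 984 = 209/984 = 0.2124 → 21.2 cM.

21.2 cM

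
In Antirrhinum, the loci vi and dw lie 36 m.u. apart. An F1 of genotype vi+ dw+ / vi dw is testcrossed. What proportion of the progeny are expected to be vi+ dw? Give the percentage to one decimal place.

A map distance of 36 m.u. corresponds to a recombination frequency of 0.360.
The F1 is vi+ dw+ / vi dw, so vi+ dw is a recombinant gamete class with expected frequency r/2 = 0.360/2 = 0.1800.
That is 0.1800 = 18.0% of the progeny.

18.0%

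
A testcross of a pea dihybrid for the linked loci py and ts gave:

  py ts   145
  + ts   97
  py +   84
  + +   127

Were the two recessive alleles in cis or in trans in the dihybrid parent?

cis

The two most frequent classes are + + (127) and py ts (145); these are the parental (non-recombinant) types.
So the F1 carried + + on one chromosome and py ts on the other — the recessive alleles are on the same chromosome (cis / coupling).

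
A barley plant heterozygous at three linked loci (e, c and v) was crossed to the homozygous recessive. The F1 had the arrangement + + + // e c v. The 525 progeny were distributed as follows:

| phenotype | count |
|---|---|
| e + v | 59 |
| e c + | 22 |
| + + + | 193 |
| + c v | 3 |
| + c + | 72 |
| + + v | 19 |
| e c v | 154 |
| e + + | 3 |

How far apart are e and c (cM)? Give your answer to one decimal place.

The two rarest classes, e + + and + c v, are the double crossovers. Comparing them with the parentals, only the e allele has switched, so e is the middle locus and the order is v – e – c.
Crossovers in the e–c interval produce the single-crossover classes + c + and e + v (72 + 59 = 131) plus the double crossovers (6).
RF(e–c) = (131 + 6) / 525 = 137/525 = 0.2610 → 26.1 cM.

26.1 cM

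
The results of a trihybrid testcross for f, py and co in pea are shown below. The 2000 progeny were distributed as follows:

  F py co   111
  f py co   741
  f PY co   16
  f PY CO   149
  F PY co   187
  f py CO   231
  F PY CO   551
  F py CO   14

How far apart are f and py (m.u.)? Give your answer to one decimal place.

The two most frequent reciprocal classes, F PY CO and f py co, are the parental types, so the F1 was F PY CO / f py co.
The two rarest classes, F py CO and f PY co, are the double crossovers. Comparing them with the parentals, only the py allele has switched, so py is the middle locus and the order is co – py – f.
Crossovers in the py–f interval produce the single-crossover classes f PY CO and F py co (149 + 111 = 260) plus the double crossovers (30).
RF(py–f) = (260 + 30) / 2000 = 290/2000 = 0.1450 → 14.5 m.u.

14.5 m.u.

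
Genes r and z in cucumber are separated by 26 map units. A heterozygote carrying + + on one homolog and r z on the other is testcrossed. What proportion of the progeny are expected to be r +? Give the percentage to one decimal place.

A map distance of 26 map units corresponds to a recombination frequency of 0.260.
The F1 is + + / r z, so r + is a recombinant gamete class with expected frequency r/2 = 0.260/2 = 0.1300.
That is 0.1300 = 13.0% of the progeny.

13.0%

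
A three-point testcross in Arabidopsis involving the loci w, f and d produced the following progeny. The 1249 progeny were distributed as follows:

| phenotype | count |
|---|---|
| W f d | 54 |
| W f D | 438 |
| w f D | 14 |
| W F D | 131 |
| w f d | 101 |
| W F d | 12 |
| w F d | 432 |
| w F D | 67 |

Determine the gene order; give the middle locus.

The two most frequent reciprocal classes, W f D and w F d, are the parental types, so the F1 was W f D / w F d.
The two rarest classes, w f D and W F d, are the double crossovers. Comparing them with the parentals, only the w allele has switched, so w is the middle locus and the order is f – w – d.

w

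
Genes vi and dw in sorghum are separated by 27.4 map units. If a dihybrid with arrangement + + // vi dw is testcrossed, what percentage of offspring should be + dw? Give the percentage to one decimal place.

13.7%

A map distance of 27.4 map units corresponds to a recombination frequency of 0.274.
The F1 is + + / vi dw, so + dw is a recombinant gamete class with expected frequency r/2 = 0.274/2 = 0.1370.
That is 0.1370 = 13.7% of the progeny.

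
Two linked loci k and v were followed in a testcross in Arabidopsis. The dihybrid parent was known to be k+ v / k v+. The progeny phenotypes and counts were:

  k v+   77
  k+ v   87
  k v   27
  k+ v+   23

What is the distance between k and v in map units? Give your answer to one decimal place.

23.4 map units

The recombinant classes are k+ v+ and k v: 23 + 27 = 50.
Recombination frequency = 50/214 = 0.2336 ≈ 23.4%, i.e. 23.4 map units.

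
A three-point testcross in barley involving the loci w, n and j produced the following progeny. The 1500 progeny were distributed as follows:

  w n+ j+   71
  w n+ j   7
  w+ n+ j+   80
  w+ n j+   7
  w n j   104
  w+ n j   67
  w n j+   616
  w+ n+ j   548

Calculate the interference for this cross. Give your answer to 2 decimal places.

0.30

The two most frequent reciprocal classes, w n j+ and w+ n+ j, are the parental types, so the F1 was w n j+ / w+ n+ j.
The two rarest classes, w+ n j+ and w n+ j, are the double crossovers. Comparing them with the parentals, only the w allele has switched, so w is the middle locus and the order is j – w – n.
j–w: (184 + 14)/1500 = 0.1320; w–n: (138 + 14)/1500 = 0.1013.
Expected DCO frequency = 0.1320 × 0.1013 ≈ 0.01337; observed = 14/1500 ≈ 0.00933.
Coefficient of coincidence = 0.00933/0.01337 ≈ 0.70; interference = 1 − 0.70 = 0.30.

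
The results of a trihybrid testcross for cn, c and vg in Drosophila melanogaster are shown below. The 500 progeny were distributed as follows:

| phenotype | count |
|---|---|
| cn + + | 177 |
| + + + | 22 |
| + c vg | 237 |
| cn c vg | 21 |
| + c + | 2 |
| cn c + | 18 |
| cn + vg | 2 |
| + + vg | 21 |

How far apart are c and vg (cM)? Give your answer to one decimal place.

8.6 cM

The two most frequent reciprocal classes, + c vg and cn + +, are the parental types, so the F1 was + c vg / cn + +.
The two rarest classes, + c + and cn + vg, are the double crossovers. Comparing them with the parentals, only the vg allele has switched, so vg is the middle locus and the order is cn – vg – c.
Crossovers in the vg–c interval produce the single-crossover classes + + vg and cn c + (21 + 18 = 39) plus the double crossovers (4).
RF(vg–c) = (39 + 4) / 500 = 43/500 = 0.0860 → 8.6 cM.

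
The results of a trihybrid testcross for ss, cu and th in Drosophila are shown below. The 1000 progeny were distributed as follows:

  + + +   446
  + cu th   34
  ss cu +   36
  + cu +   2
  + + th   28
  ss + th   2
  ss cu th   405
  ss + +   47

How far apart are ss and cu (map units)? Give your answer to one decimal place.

The two most frequent reciprocal classes, + + + and ss cu th, are the parental types, so the F1 was + + + / ss cu th.
The two rarest classes, + cu + and ss + th, are the double crossovers. Comparing them with the parentals, only the cu allele has switched, so cu is the middle locus and the order is ss – cu – th.
Crossovers in the ss–cu interval produce the single-crossover classes ss + + and + cu th (47 + 34 = 81) plus the double crossovers (4).
RF(ss–cu) = (81 + 4) / 1000 = 85/1000 = 0.0850 → 8.5 map units.

8.5 map units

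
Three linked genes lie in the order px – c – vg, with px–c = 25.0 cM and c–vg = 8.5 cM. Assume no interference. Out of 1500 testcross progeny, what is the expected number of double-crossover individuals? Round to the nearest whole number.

Map distances give recombination frequencies of 0.250 and 0.085 for the two intervals.
With no interference, expected double-crossover frequency = 0.250 × 0.085 = 0.02125.
Expected number = 0.02125 × 1500 = 31.88 ≈ 32.

32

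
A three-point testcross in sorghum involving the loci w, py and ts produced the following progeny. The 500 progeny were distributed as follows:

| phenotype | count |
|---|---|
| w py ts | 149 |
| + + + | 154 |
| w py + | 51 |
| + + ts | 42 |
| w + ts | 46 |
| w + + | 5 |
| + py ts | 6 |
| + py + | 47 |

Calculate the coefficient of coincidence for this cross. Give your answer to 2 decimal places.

The two most frequent reciprocal classes, w py ts and + + +, are the parental types, so the F1 was w py ts / + + +.
The two rarest classes, + py ts and w + +, are the double crossovers. Comparing them with the parentals, only the w allele has switched, so w is the middle locus and the order is py – w – ts.
py–w: (93 + 11)/500 = 0.2080; w–ts: (93 + 11)/500 = 0.2080.
Expected DCO frequency = 0.2080 × 0.2080 ≈ 0.04326; observed = 11/500 ≈ 0.02200.
Coefficient of coincidence = 0.02200/0.04326 ≈ 0.51.

0.51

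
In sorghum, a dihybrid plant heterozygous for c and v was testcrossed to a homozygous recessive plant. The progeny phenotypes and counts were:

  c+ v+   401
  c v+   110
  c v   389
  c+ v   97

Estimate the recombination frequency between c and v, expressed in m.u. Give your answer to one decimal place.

20.8 m.u.

The two most frequent classes, c+ v+ (401) and c v (389), are the parental types, so the F1 was c+ v+ / c v.
The recombinant classes are c+ v and c v+: 97 + 110 = 207.
Recombination frequency = 207/997 = 0.2076 ≈ 20.8%, i.e. 20.8 m.u.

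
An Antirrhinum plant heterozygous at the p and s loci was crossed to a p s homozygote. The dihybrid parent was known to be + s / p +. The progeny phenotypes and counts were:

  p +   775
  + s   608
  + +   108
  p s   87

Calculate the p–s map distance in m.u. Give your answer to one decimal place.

The recombinant classes are + + and p s: 108 + 87 = 195.
Recombination frequency = 195/1578 = 0.1236 ≈ 12.4%, i.e. 12.4 m.u.

12.4 m.u.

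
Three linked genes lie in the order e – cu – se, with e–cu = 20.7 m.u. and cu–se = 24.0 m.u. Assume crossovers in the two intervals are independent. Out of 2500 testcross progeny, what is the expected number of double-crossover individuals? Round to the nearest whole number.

Map distances give recombination frequencies of 0.207 and 0.240 for the two intervals.
With no interference, expected double-crossover frequency = 0.207 × 0.240 = 0.04968.
Expected number = 0.04968 × 2500 = 124.20 ≈ 124.

124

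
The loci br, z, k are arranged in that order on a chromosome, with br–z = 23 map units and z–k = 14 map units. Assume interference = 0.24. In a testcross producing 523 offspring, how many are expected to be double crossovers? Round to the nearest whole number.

13

Map distances give recombination frequencies of 0.230 and 0.140 for the two intervals.
With interference 0.24 (so coincidence = 0.76), expected double-crossover frequency = 0.230 × 0.140 × 0.76 = 0.02447.
Expected number = 0.02447 × 523 = 12.80 ≈ 13.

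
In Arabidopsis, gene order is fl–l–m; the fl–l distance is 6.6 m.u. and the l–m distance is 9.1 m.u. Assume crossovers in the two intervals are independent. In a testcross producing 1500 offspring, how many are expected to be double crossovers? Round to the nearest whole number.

9

Map distances give recombination frequencies of 0.066 and 0.091 for the two intervals.
With no interference, expected double-crossover frequency = 0.066 × 0.091 = 0.00601.
Expected number = 0.00601 × 1500 = 9.01 ≈ 9.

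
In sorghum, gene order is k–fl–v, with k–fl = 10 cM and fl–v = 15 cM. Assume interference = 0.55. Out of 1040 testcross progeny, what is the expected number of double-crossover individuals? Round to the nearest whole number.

Map distances give recombination frequencies of 0.100 and 0.150 for the two intervals.
With interference 0.55 (so coincidence = 0.45), expected double-crossover frequency = 0.100 × 0.150 × 0.45 = 0.00675.
Expected number = 0.00675 × 1040 = 7.02 ≈ 7.

7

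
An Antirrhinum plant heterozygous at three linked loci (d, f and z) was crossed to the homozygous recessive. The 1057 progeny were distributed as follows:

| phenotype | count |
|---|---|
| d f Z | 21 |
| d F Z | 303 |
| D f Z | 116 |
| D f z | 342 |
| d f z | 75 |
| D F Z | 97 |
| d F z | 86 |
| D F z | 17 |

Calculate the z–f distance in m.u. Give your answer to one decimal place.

22.7 m.u.

The two most frequent reciprocal classes, d F Z and D f z, are the parental types, so the F1 was d F Z / D f z.
The two rarest classes, d f Z and D F z, are the double crossovers. Comparing them with the parentals, only the f allele has switched, so f is the middle locus and the order is d – f – z.
Crossovers in the f–z interval produce the single-crossover classes d F z and D f Z (86 + 116 = 202) plus the double crossovers (38).
RF(f–z) = (202 + 38) / 1057 = 240/1057 = 0.2271 → 22.7 m.u.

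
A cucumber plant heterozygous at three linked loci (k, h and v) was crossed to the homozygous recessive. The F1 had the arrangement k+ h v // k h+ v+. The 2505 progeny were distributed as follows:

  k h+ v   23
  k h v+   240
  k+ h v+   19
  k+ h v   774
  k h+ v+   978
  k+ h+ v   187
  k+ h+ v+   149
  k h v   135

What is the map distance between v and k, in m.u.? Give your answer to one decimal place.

13.0 m.u.

The two rarest classes, k+ h v+ and k h+ v, are the double crossovers. Comparing them with the parentals, only the v allele has switched, so v is the middle locus and the order is k – v – h.
Crossovers in the k–v interval produce the single-crossover classes k h v and k+ h+ v+ (135 + 149 = 284) plus the double crossovers (42).
RF(k–v) = (284 + 42) / 2505 = 326/2505 = 0.1301 → 13.0 m.u.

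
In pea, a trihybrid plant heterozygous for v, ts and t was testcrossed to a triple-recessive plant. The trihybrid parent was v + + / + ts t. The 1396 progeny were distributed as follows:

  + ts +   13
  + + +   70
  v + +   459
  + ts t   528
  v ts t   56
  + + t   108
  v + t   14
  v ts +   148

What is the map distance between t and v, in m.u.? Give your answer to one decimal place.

11.0 m.u.

The two rarest classes, v + t and + ts +, are the double crossovers. Comparing them with the parentals, only the t allele has switched, so t is the middle locus and the order is ts – t – v.
Crossovers in the t–v interval produce the single-crossover classes + + + and v ts t (70 + 56 = 126) plus the double crossovers (27).
RF(t–v) = (126 + 27) / 1396 = 153/1396 = 0.1096 → 11.0 m.u.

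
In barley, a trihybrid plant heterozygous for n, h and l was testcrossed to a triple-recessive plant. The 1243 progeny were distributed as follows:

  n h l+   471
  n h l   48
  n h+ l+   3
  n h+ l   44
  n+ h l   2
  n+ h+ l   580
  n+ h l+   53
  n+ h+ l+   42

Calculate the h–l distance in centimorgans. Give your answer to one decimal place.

7.6 centimorgans

The two most frequent reciprocal classes, n+ h+ l and n h l+, are the parental types, so the F1 was n+ h+ l / n h l+.
The two rarest classes, n+ h l and n h+ l+, are the double crossovers. Comparing them with the parentals, only the h allele has switched, so h is the middle locus and the order is n – h – l.
Crossovers in the h–l interval produce the single-crossover classes n+ h+ l+ and n h l (42 + 48 = 90) plus the double crossovers (5).
RF(h–l) = (90 + 5) / 1243 = 95/1243 = 0.0764 → 7.6 centimorgans.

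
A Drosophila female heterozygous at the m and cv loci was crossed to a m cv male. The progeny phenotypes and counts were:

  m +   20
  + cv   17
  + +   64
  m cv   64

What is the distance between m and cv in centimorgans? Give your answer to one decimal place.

The two most frequent classes, + + (64) and m cv (64), are the parental types, so the F1 was + + / m cv.
The recombinant classes are + cv and m +: 17 + 20 = 37.
Recombination frequency = 37/165 = 0.2242 ≈ 22.4%, i.e. 22.4 centimorgans.

22.4 centimorgans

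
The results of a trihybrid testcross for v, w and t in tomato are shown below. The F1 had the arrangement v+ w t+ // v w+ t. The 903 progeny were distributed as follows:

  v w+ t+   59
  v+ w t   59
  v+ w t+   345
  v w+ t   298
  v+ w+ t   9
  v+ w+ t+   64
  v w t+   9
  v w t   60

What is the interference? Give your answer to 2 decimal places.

The two rarest classes, v w t+ and v+ w+ t, are the double crossovers. Comparing them with the parentals, only the v allele has switched, so v is the middle locus and the order is t – v – w.
t–v: (118 + 18)/903 = 0.1506; v–w: (124 + 18)/903 = 0.1573.
Expected DCO frequency = 0.1506 × 0.1573 ≈ 0.02369; observed = 18/903 ≈ 0.01993.
Coefficient of coincidence = 0.01993/0.02369 ≈ 0.84; interference = 1 − 0.84 = 0.16.

0.16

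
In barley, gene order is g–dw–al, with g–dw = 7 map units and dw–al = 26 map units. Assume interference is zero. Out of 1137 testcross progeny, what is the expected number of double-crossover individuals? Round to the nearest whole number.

21

Map distances give recombination frequencies of 0.070 and 0.260 for the two intervals.
With no interference, expected double-crossover frequency = 0.070 × 0.260 = 0.01820.
Expected number = 0.01820 × 1137 = 20.69 ≈ 21.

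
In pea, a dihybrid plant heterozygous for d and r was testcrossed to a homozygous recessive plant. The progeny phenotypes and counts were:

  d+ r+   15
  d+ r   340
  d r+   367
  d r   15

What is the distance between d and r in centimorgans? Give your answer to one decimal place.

4.1 centimorgans

The two most frequent classes, d+ r (340) and d r+ (367), are the parental types, so the F1 was d+ r / d r+.
The recombinant classes are d+ r+ and d r: 15 + 15 = 30.
Recombination frequency = 30/737 = 0.0407 ≈ 4.1%, i.e. 4.1 centimorgans.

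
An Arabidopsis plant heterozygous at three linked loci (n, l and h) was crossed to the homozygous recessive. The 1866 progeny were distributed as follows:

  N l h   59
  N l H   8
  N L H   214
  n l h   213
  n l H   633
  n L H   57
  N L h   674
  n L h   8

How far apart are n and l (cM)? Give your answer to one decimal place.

7.1 cM

The two most frequent reciprocal classes, n l H and N L h, are the parental types, so the F1 was n l H / N L h.
The two rarest classes, N l H and n L h, are the double crossovers. Comparing them with the parentals, only the n allele has switched, so n is the middle locus and the order is l – n – h.
Crossovers in the l–n interval produce the single-crossover classes n L H and N l h (57 + 59 = 116) plus the double crossovers (16).
RF(l–n) = (116 + 16) / 1866 = 132/1866 = 0.0707 → 7.1 cM.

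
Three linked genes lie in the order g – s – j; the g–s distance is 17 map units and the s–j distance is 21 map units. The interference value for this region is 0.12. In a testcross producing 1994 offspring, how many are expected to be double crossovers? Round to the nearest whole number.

Map distances give recombination frequencies of 0.170 and 0.210 for the two intervals.
With interference 0.12 (so coincidence = 0.88), expected double-crossover frequency = 0.170 × 0.210 × 0.88 = 0.03142.
Expected number = 0.03142 × 1994 = 62.64 ≈ 63.

63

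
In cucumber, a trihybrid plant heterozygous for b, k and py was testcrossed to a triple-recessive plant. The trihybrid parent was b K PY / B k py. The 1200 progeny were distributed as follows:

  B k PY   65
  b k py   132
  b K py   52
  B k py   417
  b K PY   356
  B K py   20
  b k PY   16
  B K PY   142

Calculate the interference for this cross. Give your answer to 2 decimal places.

0.09

The two rarest classes, b k PY and B K py, are the double crossovers. Comparing them with the parentals, only the k allele has switched, so k is the middle locus and the order is b – k – py.
b–k: (274 + 36)/1200 = 0.2583; k–py: (117 + 36)/1200 = 0.1275.
Expected DCO frequency = 0.2583 × 0.1275 ≈ 0.03293; observed = 36/1200 ≈ 0.03000.
Coefficient of coincidence = 0.03000/0.03293 ≈ 0.91; interference = 1 − 0.91 = 0.09.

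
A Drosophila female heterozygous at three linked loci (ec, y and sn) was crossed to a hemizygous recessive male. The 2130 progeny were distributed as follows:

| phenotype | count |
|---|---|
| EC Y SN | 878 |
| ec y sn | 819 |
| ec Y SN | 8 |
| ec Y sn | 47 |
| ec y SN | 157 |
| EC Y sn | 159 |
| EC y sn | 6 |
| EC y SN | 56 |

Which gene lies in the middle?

The two most frequent reciprocal classes, ec y sn and EC Y SN, are the parental types, so the F1 was ec y sn / EC Y SN.
The two rarest classes, EC y sn and ec Y SN, are the double crossovers. Comparing them with the parentals, only the ec allele has switched, so ec is the middle locus and the order is sn – ec – y.

ec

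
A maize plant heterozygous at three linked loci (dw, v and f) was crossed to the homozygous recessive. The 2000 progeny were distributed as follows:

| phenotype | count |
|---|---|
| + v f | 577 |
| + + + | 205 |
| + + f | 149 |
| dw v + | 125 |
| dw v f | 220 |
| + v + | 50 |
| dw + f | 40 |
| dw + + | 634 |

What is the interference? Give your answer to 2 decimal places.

0.04

The two most frequent reciprocal classes, dw + + and + v f, are the parental types, so the F1 was dw + + / + v f.
The two rarest classes, dw + f and + v +, are the double crossovers. Comparing them with the parentals, only the f allele has switched, so f is the middle locus and the order is v – f – dw.
v–f: (274 + 90)/2000 = 0.1820; f–dw: (425 + 90)/2000 = 0.2575.
Expected DCO frequency = 0.1820 × 0.2575 ≈ 0.04686; observed = 90/2000 ≈ 0.04500.
Coefficient of coincidence = 0.04500/0.04686 ≈ 0.96; interference = 1 − 0.96 = 0.04.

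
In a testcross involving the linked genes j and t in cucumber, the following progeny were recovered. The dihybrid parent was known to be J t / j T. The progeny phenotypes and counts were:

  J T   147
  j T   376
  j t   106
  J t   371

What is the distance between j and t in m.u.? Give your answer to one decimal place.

25.3 m.u.

The recombinant classes are J T and j t: 147 + 106 = 253.
Recombination frequency = 253/1000 = 0.2530 ≈ 25.3%, i.e. 25.3 m.u.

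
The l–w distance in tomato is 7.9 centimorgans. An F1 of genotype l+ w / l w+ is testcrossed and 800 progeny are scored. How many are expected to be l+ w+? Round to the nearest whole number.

32

A map distance of 7.9 centimorgans corresponds to a recombination frequency of 0.079.
The F1 is l+ w / l w+, so l+ w+ is a recombinant gamete class with expected frequency r/2 = 0.079/2 = 0.0395.
Expected number = 0.0395 × 800 = 31.60 ≈ 32.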